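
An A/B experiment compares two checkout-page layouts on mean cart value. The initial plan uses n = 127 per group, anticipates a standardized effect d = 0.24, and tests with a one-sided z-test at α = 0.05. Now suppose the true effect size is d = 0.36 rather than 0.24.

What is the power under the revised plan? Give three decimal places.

With d = 0.36: δ = d·√(n/2) = 0.36 × √(127/2) = 2.8687. Critical value z_{0.05} = 1.645.
Revised power = Φ(δ − 1.645) = Φ(1.224) = 0.8895.

Power ≈ 0.890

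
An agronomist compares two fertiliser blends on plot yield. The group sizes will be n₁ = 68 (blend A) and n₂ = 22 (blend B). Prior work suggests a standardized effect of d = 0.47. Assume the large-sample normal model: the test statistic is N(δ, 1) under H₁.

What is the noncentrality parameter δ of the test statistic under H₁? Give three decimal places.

The noncentrality parameter scales effect size by the design's sample-size factor: δ = d / √(1/n₁ + 1/n₂) = 0.47 / √(1/68 + 1/22) = 1.9162

δ ≈ 1.916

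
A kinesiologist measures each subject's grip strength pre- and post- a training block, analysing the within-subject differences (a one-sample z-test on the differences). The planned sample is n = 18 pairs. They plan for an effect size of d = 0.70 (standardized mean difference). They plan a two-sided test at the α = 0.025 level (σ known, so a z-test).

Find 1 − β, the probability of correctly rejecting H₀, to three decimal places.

Power ≈ 0.767

Noncentrality parameter: δ = d·√n = 0.70 × √18 = 2.9698
Two-sided α = 0.025 → critical value z_{0.0125} = 2.241.
Power = Φ(δ − 2.241) + Φ(−δ − 2.241) = Φ(0.728) + Φ(-5.211) = 0.7668 + 0.0000 = 0.7668.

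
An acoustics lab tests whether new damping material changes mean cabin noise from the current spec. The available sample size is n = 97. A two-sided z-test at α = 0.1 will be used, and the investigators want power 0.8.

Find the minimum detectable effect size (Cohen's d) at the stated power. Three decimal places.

d ≈ 0.252

Need Φ(δ − 1.645) = 0.8, so δ = 1.645 + 0.842 = 2.486.
(The second rejection-region term Φ(−δ − z_{α/2}) is negligible and dropped.)
δ = d·√n ⇒ d = δ/√n = 2.486/√97 = 0.2525.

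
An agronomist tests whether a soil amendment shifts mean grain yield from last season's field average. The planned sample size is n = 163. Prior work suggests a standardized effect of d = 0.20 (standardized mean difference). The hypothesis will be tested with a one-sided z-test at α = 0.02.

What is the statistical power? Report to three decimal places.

Noncentrality parameter: δ = d·√n = 0.20 × √163 = 2.5534
Critical value for a one-sided test at α = 0.02: z_α = 2.054.
Power = Φ(δ − 2.054) = Φ(0.500) = 0.6913.

Power ≈ 0.691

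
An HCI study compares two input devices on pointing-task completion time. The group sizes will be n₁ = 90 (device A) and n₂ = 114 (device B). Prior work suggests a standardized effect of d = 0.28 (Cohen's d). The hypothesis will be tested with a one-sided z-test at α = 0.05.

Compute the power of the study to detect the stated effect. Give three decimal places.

Power ≈ 0.633

Noncentrality parameter: λ = d / √(1/n₁ + 1/n₂) = 0.28 / √(1/90 + 1/114) = 1.9857
One-sided α = 0.05 → critical value z_{0.05} = 1.645.
Power = Φ(λ − 1.645) = Φ(0.341) = 0.6334.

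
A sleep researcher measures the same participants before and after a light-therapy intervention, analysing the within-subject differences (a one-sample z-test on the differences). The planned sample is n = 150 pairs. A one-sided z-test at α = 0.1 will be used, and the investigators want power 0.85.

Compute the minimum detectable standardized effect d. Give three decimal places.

Need Φ(δ − 1.282) = 0.85, so δ = 1.282 + 1.036 = 2.318.
δ = d·√n ⇒ d = δ/√n = 2.318/√150 = 0.1893.

d ≈ 0.189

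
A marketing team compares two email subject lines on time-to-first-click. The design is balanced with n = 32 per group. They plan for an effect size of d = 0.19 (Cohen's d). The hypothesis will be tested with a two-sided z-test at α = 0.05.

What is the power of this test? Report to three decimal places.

Noncentrality parameter: δ = d·√(n/2) = 0.19 × √(32/2) = 0.7600
Two-sided α = 0.05 → critical value z_{0.025} = 1.960.
Power = Φ(δ − 1.960) + Φ(−δ − 1.960) = Φ(-1.200) + Φ(-2.720) = 0.1151 + 0.0033 = 0.1183.

Power ≈ 0.118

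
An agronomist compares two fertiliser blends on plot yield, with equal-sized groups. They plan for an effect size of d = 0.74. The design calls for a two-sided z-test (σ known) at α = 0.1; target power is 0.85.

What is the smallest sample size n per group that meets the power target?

n = 27 per group

For power 0.85 need Φ(δ − z_{0.05}) = 0.85, so δ = z_{0.05} + z_{0.15} = 1.645 + 1.036 = 2.681.
(Ignoring the negligible lower-tail rejection probability gives the usual closed-form inversion.)
δ = d·√(n/2) ⇒ n = 2(δ/d)² = 2 × (2.681 / 0.74)² = 26.26.
Round up to the next whole unit.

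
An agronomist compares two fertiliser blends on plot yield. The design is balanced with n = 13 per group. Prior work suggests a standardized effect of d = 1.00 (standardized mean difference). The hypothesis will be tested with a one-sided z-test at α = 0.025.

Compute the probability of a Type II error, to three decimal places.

Noncentrality parameter: δ = d·√(n/2) = 1.00 × √(13/2) = 2.5495
Critical value for a one-sided test at α = 0.025: z_α = 1.960.
Power = P(Z > 1.960 − δ) = Φ(0.590) = 0.7223.
Type II error: β = 1 − power = 1 − 0.7223 = 0.2777.

β ≈ 0.278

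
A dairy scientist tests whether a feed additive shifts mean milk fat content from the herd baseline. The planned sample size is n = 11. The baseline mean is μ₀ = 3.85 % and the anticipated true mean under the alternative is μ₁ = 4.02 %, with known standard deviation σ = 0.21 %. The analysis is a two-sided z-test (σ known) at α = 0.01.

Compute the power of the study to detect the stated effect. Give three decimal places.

Standardized effect: d = |μ₁ − μ₀| / σ = |4.02 − 3.85| / 0.21 = 0.8095
Noncentrality parameter: δ = d·√n = 0.8095 × √11 = 2.6849
Two-sided α = 0.01 → critical value z_{0.005} = 2.576.
Power = Φ(δ − 2.576) + Φ(−δ − 2.576) = Φ(0.109) + Φ(-5.261) = 0.5434 + 0.0000 = 0.5434.

Power ≈ 0.543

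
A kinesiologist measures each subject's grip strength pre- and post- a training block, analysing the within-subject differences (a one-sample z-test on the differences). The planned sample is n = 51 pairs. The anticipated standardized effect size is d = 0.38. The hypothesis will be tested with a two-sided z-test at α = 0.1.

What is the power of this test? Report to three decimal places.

Power ≈ 0.857

Noncentrality parameter: λ = d·√n = 0.38 × √51 = 2.7137
Two-sided α = 0.1 → critical value z_{0.05} = 1.645.
Power = Φ(λ − 1.645) + Φ(−λ − 1.645) = Φ(1.069) + Φ(-4.359) = 0.8574 + 0.0000 = 0.8574.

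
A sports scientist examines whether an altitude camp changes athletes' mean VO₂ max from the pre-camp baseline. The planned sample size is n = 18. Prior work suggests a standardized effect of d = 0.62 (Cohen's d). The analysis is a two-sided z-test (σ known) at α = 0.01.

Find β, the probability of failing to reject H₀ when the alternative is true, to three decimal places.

β ≈ 0.478

Noncentrality parameter: δ = d·√n = 0.62 × √18 = 2.6304
Critical value for a two-sided test at α = 0.01: z_{α/2} = 2.576.
Power = Φ(δ − 2.576) + Φ(−δ − 2.576) = Φ(0.055) + Φ(-5.206) = 0.5218 + 0.0000 = 0.5218.
Type II error: β = 1 − power = 1 − 0.5218 = 0.4782.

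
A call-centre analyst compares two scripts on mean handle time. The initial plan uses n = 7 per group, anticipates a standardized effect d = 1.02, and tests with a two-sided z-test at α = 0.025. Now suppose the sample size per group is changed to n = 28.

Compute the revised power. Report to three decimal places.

Power ≈ 0.942

With n = 28 per group: δ = d·√(n/2) = 1.02 × √(28/2) = 3.8165. Critical value z_{0.0125} = 2.241.
Revised power = Φ(δ − 2.241) + Φ(−δ − 2.241) = Φ(1.575) + Φ(-6.058) = 0.9424 + 0.0000 = 0.9424.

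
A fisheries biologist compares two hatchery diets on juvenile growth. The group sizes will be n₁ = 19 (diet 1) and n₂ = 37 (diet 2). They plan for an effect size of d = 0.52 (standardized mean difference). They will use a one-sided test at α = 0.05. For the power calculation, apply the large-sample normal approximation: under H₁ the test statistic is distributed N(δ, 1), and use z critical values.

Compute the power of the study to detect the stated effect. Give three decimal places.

Power ≈ 0.578

Noncentrality parameter: δ = d / √(1/n₁ + 1/n₂) = 0.52 / √(1/19 + 1/37) = 1.8424
One-sided α = 0.05 → critical value z_{0.05} = 1.645.
Power = Φ(δ − 1.645) = Φ(0.198) = 0.5783.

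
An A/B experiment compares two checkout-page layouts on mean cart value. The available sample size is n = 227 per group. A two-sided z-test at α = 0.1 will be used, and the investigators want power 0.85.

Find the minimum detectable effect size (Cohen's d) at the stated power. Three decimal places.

d ≈ 0.252

Required noncentrality: δ = z_{0.05} + z_{0.15} = 1.645 + 1.036 = 2.681.
(The second rejection-region term Φ(−δ − z_{α/2}) is negligible and dropped.)
δ = d·√(n/2) ⇒ d = δ/√(n/2) = 2.681/√(227/2) = 0.2517.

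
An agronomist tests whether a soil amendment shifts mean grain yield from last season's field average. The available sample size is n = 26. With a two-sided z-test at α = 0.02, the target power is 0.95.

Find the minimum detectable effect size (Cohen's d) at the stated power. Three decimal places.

d ≈ 0.779

Need Φ(δ − 2.326) = 0.95, so δ = 2.326 + 1.645 = 3.971.
(Lower-tail contribution to power is negligible for δ > 0.)
δ = d·√n ⇒ d = δ/√n = 3.971/√26 = 0.7788.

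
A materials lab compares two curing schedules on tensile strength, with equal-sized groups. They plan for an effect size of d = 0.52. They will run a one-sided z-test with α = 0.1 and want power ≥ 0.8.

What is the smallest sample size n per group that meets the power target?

Set Φ(δ − 1.282) = 0.8; then δ − 1.282 = Φ⁻¹(0.8) = 0.842, giving δ = 2.123.
δ = d·√(n/2) ⇒ n = 2(δ/d)² = 2 × (2.123 / 0.52)² = 33.34.
Round up to the next whole unit.

n = 34 per group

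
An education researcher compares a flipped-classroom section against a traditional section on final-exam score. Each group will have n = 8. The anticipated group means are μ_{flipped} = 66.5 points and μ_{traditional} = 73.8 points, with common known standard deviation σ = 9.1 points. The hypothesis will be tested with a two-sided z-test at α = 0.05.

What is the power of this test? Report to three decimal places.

Power ≈ 0.361

Standardized effect: d = |μ_{flipped} − μ_{traditional}| / σ = |66.5 − 73.8| / 9.1 = 0.8022
Noncentrality parameter: δ = d·√(n/2) = 0.8022 × √(8/2) = 1.6044
Critical value for a two-sided test at α = 0.05: z_{α/2} = 1.960.
Power = Φ(δ − 1.960) + Φ(−δ − 1.960) = Φ(-0.356) + Φ(-3.564) = 0.3611 + 0.0002 = 0.3613.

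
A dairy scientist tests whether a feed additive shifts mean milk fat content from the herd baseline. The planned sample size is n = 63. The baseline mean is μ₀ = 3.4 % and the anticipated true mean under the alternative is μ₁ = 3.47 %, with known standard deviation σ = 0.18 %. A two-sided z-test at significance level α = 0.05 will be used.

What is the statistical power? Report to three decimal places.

Power ≈ 0.870

Standardized effect: d = |μ₁ − μ₀| / σ = |3.47 − 3.4| / 0.18 = 0.3889
Noncentrality parameter: δ = d·√n = 0.3889 × √63 = 3.0867
Critical value for a two-sided test at α = 0.05: z_{α/2} = 1.960.
Power = Φ(δ − 1.960) + Φ(−δ − 1.960) = Φ(1.127) + Φ(-5.047) = 0.8701 + 0.0000 = 0.8701.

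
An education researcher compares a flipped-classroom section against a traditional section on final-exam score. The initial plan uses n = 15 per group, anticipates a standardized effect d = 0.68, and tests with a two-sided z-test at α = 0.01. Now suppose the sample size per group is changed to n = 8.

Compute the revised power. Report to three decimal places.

Power ≈ 0.112

With n = 8 per group: δ = d·√(n/2) = 0.68 × √(8/2) = 1.3600. Critical value z_{0.005} = 2.576.
Revised power = Φ(δ − 2.576) + Φ(−δ − 2.576) = Φ(-1.216) + Φ(-3.936) = 0.1120 + 0.0000 = 0.1121.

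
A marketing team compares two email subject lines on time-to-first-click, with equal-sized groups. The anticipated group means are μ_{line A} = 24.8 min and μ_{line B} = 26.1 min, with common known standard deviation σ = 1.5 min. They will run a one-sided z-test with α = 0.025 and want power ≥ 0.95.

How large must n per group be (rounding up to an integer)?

n = 35 per group

Standardized effect: d = |μ_{line A} − μ_{line B}| / σ = |24.8 − 26.1| / 1.5 = 0.8667
For power 0.95 need Φ(δ − z_{0.025}) = 0.95, so δ = z_{0.025} + z_{0.05} = 1.960 + 1.645 = 3.605.
δ = d·√(n/2) ⇒ n = 2(δ/d)² = 2 × (3.605 / 0.8667)² = 34.60.
Round up to the next whole unit.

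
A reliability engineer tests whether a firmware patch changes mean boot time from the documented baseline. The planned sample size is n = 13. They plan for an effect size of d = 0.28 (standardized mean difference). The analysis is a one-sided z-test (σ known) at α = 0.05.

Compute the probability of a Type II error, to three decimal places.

β ≈ 0.737

Noncentrality parameter: λ = d·√n = 0.28 × √13 = 1.0096
Critical value for a one-sided test at α = 0.05: z_α = 1.645.
Power = P(Z > 1.645 − λ) = Φ(-0.635) = 0.2626.
Type II error: β = 1 − power = 1 − 0.2626 = 0.7374.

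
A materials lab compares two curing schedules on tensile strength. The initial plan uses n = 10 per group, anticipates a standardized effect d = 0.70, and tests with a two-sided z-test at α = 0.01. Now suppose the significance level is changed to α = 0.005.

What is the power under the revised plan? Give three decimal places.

δ = d·√(n/2) = 0.70 × √(10/2) = 1.5652 (unchanged). New critical value: z_{0.0025} = 2.807.
Revised power = Φ(δ − 2.807) + Φ(−δ − 2.807) = Φ(-1.242) + Φ(-4.372) = 0.1072 + 0.0000 = 0.1072.

Power ≈ 0.107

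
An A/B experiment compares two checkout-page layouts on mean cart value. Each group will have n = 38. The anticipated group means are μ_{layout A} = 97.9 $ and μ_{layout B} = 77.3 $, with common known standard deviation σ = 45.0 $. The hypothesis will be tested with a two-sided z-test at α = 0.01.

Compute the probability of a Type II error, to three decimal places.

β ≈ 0.719

Standardized effect: d = |μ_{layout A} − μ_{layout B}| / σ = |97.9 − 77.3| / 45.0 = 0.4578
Noncentrality parameter: λ = d·√(n/2) = 0.4578 × √(38/2) = 1.9954
Critical value for a two-sided test at α = 0.01: z_{α/2} = 2.576.
Power = Φ(λ − 2.576) + Φ(−λ − 2.576) = Φ(-0.580) + Φ(-4.571) = 0.2808 + 0.0000 = 0.2808.
Type II error: β = 1 − power = 1 − 0.2808 = 0.7192.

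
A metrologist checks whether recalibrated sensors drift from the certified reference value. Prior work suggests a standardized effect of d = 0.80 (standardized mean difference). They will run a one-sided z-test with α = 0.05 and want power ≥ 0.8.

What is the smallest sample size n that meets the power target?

n = 10

Set Φ(δ − 1.645) = 0.8; then δ − 1.645 = Φ⁻¹(0.8) = 0.842, giving δ = 2.486.
δ = d·√n ⇒ n = (δ/d)² = (2.486 / 0.80)² = 9.66.
Rounding up, n = 10.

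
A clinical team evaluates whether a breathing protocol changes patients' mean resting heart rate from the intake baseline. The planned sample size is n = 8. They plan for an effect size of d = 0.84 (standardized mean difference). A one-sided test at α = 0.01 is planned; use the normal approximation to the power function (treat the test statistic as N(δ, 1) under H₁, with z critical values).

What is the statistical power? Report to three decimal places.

Noncentrality parameter: δ = d·√n = 0.84 × √8 = 2.3759
One-sided α = 0.01 → critical value z_{0.01} = 2.326.
Power = P(Z > 2.326 − δ) = Φ(0.050) = 0.5198.

Power ≈ 0.520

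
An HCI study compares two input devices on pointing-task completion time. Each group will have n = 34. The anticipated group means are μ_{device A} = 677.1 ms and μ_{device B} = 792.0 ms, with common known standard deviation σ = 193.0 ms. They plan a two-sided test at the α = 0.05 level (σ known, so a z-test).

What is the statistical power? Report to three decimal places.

Power ≈ 0.690

Standardized effect: d = |μ_{device A} − μ_{device B}| / σ = |677.1 − 792.0| / 193.0 = 0.5953
Noncentrality parameter: δ = d·√(n/2) = 0.5953 × √(34/2) = 2.4546
Critical value for a two-sided test at α = 0.05: z_{α/2} = 1.960.
Power = Φ(δ − 1.960) + Φ(−δ − 1.960) = Φ(0.495) + Φ(-4.415) = 0.6896 + 0.0000 = 0.6896.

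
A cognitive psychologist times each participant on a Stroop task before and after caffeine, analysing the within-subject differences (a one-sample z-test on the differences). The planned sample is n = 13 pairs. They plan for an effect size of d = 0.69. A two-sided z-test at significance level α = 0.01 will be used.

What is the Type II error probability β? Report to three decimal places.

Noncentrality parameter: δ = d·√n = 0.69 × √13 = 2.4878
Two-sided α = 0.01 → critical value z_{0.005} = 2.576.
Power = Φ(δ − 2.576) + Φ(−δ − 2.576) = Φ(-0.088) + Φ(-5.064) = 0.4649 + 0.0000 = 0.4649.
Type II error: β = 1 − power = 1 − 0.4649 = 0.5351.

β ≈ 0.535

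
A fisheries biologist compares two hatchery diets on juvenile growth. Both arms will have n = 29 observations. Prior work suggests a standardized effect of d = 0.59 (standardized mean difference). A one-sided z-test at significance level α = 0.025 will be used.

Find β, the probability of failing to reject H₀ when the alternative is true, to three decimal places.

Noncentrality parameter: δ = d·√(n/2) = 0.59 × √(29/2) = 2.2467
Critical value for a one-sided test at α = 0.025: z_α = 1.960.
Power = Φ(δ − 1.960) = Φ(0.287) = 0.6128.
Type II error: β = 1 − power = 1 − 0.6128 = 0.3872.

β ≈ 0.387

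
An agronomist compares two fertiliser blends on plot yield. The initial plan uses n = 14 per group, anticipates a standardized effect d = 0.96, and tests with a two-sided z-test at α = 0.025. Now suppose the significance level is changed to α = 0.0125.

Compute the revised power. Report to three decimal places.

Power ≈ 0.517

δ = d·√(n/2) = 0.96 × √(14/2) = 2.5399 (unchanged). New critical value: z_{0.0063} = 2.498.
Revised power = Φ(δ − 2.498) + Φ(−δ − 2.498) = Φ(0.042) + Φ(-5.038) = 0.5168 + 0.0000 = 0.5168.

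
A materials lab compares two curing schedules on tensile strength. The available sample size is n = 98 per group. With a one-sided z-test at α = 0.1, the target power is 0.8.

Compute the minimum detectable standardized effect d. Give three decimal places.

Need Φ(δ − 1.282) = 0.8, so δ = 1.282 + 0.842 = 2.123.
δ = d·√(n/2) ⇒ d = δ/√(n/2) = 2.123/√(98/2) = 0.3033.

d ≈ 0.303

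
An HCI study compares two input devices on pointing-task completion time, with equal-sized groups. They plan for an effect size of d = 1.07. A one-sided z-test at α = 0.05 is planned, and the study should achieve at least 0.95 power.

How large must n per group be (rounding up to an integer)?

Set Φ(δ − 1.645) = 0.95; then δ − 1.645 = Φ⁻¹(0.95) = 1.645, giving δ = 3.290.
δ = d·√(n/2) ⇒ n = 2(δ/d)² = 2 × (3.290 / 1.07)² = 18.91.
Round up to the next whole unit.

n = 19 per group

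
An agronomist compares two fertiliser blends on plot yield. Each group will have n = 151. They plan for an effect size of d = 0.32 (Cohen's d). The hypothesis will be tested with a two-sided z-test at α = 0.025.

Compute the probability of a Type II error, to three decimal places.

Noncentrality parameter: δ = d·√(n/2) = 0.32 × √(151/2) = 2.7805
Two-sided α = 0.025 → critical value z_{0.0125} = 2.241.
Power = Φ(δ − 2.241) + Φ(−δ − 2.241) = Φ(0.539) + Φ(-5.022) = 0.7051 + 0.0000 = 0.7051.
Type II error: β = 1 − power = 1 − 0.7051 = 0.2949.

β ≈ 0.295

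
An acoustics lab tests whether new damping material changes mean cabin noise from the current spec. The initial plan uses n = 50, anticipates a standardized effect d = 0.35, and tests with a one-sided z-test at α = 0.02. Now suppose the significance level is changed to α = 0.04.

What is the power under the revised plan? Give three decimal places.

Power ≈ 0.766

δ = d·√n = 0.35 × √50 = 2.4749 (unchanged). New critical value: z_{0.04} = 1.751.
Revised power = Φ(δ − 1.751) = Φ(0.724) = 0.7655.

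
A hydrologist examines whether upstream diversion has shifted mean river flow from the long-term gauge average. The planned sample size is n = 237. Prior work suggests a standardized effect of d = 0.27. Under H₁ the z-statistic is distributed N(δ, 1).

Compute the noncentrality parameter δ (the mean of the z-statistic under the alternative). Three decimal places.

The noncentrality parameter scales effect size by the design's sample-size factor: δ = d·√n = 0.27 × √237 = 4.1566

δ ≈ 4.157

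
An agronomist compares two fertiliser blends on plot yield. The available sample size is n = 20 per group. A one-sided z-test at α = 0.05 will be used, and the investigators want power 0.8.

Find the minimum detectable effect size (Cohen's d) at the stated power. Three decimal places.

d ≈ 0.786

Required noncentrality: δ = z_{0.05} + z_{0.20} = 1.645 + 0.842 = 2.486.
δ = d·√(n/2) ⇒ d = δ/√(n/2) = 2.486/√(20/2) = 0.7863.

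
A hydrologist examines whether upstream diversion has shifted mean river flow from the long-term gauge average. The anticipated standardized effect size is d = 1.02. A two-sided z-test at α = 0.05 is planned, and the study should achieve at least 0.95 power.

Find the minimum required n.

Set Φ(δ − 1.960) = 0.95; then δ − 1.960 = Φ⁻¹(0.95) = 1.645, giving δ = 3.605.
(Ignoring the negligible lower-tail rejection probability gives the usual closed-form inversion.)
δ = d·√n ⇒ n = (δ/d)² = (3.605 / 1.02)² = 12.49.
Rounding up, n = 13.

n = 13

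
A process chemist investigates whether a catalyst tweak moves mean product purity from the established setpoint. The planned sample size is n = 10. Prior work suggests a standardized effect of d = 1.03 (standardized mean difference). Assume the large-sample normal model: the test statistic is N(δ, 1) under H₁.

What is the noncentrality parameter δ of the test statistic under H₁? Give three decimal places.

δ = d·√n = 1.03 × √10 = 3.2571

δ ≈ 3.257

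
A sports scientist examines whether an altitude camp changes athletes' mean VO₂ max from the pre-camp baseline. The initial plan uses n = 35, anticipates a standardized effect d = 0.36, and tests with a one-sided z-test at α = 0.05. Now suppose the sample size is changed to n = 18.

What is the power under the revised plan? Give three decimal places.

With n = 18: δ = d·√n = 0.36 × √18 = 1.5274. Critical value z_{0.05} = 1.645.
Revised power = P(Z > 1.645 − δ) = Φ(-0.118) = 0.4532.

Power ≈ 0.453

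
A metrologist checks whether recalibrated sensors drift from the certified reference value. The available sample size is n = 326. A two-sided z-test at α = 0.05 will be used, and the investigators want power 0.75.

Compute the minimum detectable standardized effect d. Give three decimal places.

d ≈ 0.146

Required noncentrality: δ = z_{0.025} + z_{0.25} = 1.960 + 0.674 = 2.634.
(Lower-tail contribution to power is negligible for δ > 0.)
δ = d·√n ⇒ d = δ/√n = 2.634/√326 = 0.1459.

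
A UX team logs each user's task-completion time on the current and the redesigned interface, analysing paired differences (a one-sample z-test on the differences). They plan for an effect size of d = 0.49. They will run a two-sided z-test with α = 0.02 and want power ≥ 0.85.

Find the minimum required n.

n = 48

For power 0.85 need Φ(δ − z_{0.01}) = 0.85, so δ = z_{0.01} + z_{0.15} = 2.326 + 1.036 = 3.363.
(Ignoring the negligible lower-tail rejection probability gives the usual closed-form inversion.)
δ = d·√n ⇒ n = (δ/d)² = (3.363 / 0.49)² = 47.10.
Round up to the next whole unit.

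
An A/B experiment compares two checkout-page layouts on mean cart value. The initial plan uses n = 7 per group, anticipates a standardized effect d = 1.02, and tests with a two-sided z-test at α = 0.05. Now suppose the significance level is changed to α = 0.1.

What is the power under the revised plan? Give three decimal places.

Power ≈ 0.604

δ = d·√(n/2) = 1.02 × √(7/2) = 1.9082 (unchanged). New critical value: z_{0.05} = 1.645.
Revised power = Φ(δ − 1.645) + Φ(−δ − 1.645) = Φ(0.263) + Φ(-3.553) = 0.6039 + 0.0002 = 0.6041.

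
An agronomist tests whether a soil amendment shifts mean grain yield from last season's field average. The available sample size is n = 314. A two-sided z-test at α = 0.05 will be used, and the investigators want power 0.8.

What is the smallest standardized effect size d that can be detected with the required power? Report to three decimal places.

d ≈ 0.158

Need Φ(δ − 1.960) = 0.8, so δ = 1.960 + 0.842 = 2.802.
(Lower-tail contribution to power is negligible for δ > 0.)
δ = d·√n ⇒ d = δ/√n = 2.802/√314 = 0.1581.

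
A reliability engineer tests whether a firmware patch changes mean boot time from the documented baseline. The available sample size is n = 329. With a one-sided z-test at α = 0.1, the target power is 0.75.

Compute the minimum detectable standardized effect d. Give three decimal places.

d ≈ 0.108

Required noncentrality: δ = z_{0.1} + z_{0.25} = 1.282 + 0.674 = 1.956.
δ = d·√n ⇒ d = δ/√n = 1.956/√329 = 0.1078.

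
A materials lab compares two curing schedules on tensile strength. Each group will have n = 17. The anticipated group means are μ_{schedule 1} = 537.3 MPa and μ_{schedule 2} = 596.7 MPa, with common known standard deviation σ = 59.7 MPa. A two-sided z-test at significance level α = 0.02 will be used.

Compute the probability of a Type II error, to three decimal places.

Standardized effect: d = |μ_{schedule 1} − μ_{schedule 2}| / σ = |537.3 − 596.7| / 59.7 = 0.9950
Noncentrality parameter: δ = d·√(n/2) = 0.9950 × √(17/2) = 2.9008
Critical value for a two-sided test at α = 0.02: z_{α/2} = 2.326.
Power = Φ(δ − 2.326) + Φ(−δ − 2.326) = Φ(0.574) + Φ(-5.227) = 0.7172 + 0.0000 = 0.7172.
Type II error: β = 1 − power = 1 − 0.7172 = 0.2828.

β ≈ 0.283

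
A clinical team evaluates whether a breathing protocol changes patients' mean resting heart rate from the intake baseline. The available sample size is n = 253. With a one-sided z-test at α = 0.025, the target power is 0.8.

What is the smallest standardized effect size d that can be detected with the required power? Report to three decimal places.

d ≈ 0.176

Need Φ(δ − 1.960) = 0.8, so δ = 1.960 + 0.842 = 2.802.
δ = d·√n ⇒ d = δ/√n = 2.802/√253 = 0.1761.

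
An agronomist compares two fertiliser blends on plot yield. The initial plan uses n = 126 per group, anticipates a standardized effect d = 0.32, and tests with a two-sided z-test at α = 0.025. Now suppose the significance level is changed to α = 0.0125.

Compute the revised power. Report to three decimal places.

δ = d·√(n/2) = 0.32 × √(126/2) = 2.5399 (unchanged). New critical value: z_{0.0063} = 2.498.
Revised power = Φ(δ − 2.498) + Φ(−δ − 2.498) = Φ(0.042) + Φ(-5.038) = 0.5168 + 0.0000 = 0.5168.

Power ≈ 0.517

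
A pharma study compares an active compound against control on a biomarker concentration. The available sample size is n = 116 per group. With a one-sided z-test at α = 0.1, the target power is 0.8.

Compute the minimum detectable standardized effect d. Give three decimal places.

d ≈ 0.279

Required noncentrality: δ = z_{0.1} + z_{0.20} = 1.282 + 0.842 = 2.123.
δ = d·√(n/2) ⇒ d = δ/√(n/2) = 2.123/√(116/2) = 0.2788.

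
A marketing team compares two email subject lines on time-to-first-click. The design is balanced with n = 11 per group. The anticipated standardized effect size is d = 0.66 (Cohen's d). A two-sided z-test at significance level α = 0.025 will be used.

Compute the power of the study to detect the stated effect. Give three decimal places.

Noncentrality parameter: δ = d·√(n/2) = 0.66 × √(11/2) = 1.5478
Critical value for a two-sided test at α = 0.025: z_{α/2} = 2.241.
Power = Φ(δ − 2.241) + Φ(−δ − 2.241) = Φ(-0.694) + Φ(-3.789) = 0.2440 + 0.0001 = 0.2441.

Power ≈ 0.244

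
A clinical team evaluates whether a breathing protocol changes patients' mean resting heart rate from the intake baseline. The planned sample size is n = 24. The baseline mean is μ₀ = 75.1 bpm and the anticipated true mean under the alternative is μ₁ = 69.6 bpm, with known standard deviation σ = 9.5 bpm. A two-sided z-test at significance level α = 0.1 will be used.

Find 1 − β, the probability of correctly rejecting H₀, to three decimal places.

Standardized effect: d = |μ₁ − μ₀| / σ = |69.6 − 75.1| / 9.5 = 0.5789
Noncentrality parameter: δ = d·√n = 0.5789 × √24 = 2.8363
Two-sided α = 0.1 → critical value z_{0.05} = 1.645.
Power = Φ(δ − 1.645) + Φ(−δ − 1.645) = Φ(1.191) + Φ(-4.481) = 0.8833 + 0.0000 = 0.8833.

Power ≈ 0.883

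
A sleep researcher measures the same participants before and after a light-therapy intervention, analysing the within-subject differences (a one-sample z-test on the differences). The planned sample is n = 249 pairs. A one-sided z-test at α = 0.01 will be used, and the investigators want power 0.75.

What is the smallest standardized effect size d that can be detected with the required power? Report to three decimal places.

d ≈ 0.190

Need Φ(δ − 2.326) = 0.75, so δ = 2.326 + 0.674 = 3.001.
δ = d·√n ⇒ d = δ/√n = 3.001/√249 = 0.1902.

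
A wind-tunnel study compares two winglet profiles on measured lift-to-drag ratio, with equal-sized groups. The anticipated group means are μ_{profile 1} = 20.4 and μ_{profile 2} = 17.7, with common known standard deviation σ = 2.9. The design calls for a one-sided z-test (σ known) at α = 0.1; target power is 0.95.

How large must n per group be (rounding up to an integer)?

Standardized effect: d = |μ_{profile 1} − μ_{profile 2}| / σ = |20.4 − 17.7| / 2.9 = 0.9310
Set Φ(δ − 1.282) = 0.95; then δ − 1.282 = Φ⁻¹(0.95) = 1.645, giving δ = 2.926.
δ = d·√(n/2) ⇒ n = 2(δ/d)² = 2 × (2.926 / 0.9310)² = 19.76.
Round up to the next whole unit.

n = 20 per group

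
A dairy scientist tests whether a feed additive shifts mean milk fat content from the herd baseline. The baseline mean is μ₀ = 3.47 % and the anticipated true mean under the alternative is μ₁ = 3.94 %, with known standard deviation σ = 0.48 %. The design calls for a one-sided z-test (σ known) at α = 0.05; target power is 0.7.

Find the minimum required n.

Standardized effect: d = |μ₁ − μ₀| / σ = |3.94 − 3.47| / 0.48 = 0.9792
For power 0.7 need Φ(δ − z_{0.05}) = 0.7, so δ = z_{0.05} + z_{0.30} = 1.645 + 0.524 = 2.169.
δ = d·√n ⇒ n = (δ/d)² = (2.169 / 0.9792)² = 4.91.
Round up to the next whole unit.

n = 5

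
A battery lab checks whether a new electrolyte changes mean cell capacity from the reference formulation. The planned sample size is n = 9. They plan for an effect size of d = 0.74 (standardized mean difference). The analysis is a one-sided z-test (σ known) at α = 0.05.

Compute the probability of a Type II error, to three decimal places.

Noncentrality parameter: δ = d·√n = 0.74 × √9 = 2.2200
Critical value for a one-sided test at α = 0.05: z_α = 1.645.
Power = P(Z > 1.645 − δ) = Φ(0.575) = 0.7174.
Type II error: β = 1 − power = 1 − 0.7174 = 0.2826.

β ≈ 0.283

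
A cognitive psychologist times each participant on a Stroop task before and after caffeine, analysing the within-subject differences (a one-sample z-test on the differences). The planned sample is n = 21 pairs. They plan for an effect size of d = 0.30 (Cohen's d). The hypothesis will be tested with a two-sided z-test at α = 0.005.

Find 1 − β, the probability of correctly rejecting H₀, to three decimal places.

Power ≈ 0.076

Noncentrality parameter: δ = d·√n = 0.30 × √21 = 1.3748
Critical value for a two-sided test at α = 0.005: z_{α/2} = 2.807.
Power = Φ(δ − 2.807) + Φ(−δ − 2.807) = Φ(-1.432) + Φ(-4.182) = 0.0760 + 0.0000 = 0.0760.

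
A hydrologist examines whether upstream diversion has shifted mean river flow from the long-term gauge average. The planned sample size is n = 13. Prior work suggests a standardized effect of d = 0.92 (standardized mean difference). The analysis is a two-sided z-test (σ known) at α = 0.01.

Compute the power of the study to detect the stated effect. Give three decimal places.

Power ≈ 0.771

Noncentrality parameter: λ = d·√n = 0.92 × √13 = 3.3171
Critical value for a two-sided test at α = 0.01: z_{α/2} = 2.576.
Power = Φ(λ − 2.576) + Φ(−λ − 2.576) = Φ(0.741) + Φ(-5.893) = 0.7707 + 0.0000 = 0.7707.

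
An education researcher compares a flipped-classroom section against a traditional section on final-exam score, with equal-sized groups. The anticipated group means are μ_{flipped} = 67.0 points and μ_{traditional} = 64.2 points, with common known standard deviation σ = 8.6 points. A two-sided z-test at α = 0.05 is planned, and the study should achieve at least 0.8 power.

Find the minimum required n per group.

Standardized effect: d = |μ_{flipped} − μ_{traditional}| / σ = |67.0 − 64.2| / 8.6 = 0.3256
Set Φ(δ − 1.960) = 0.8; then δ − 1.960 = Φ⁻¹(0.8) = 0.842, giving δ = 2.802.
(The Φ(−δ − z_{α/2}) term is vanishingly small for δ > 0 and is dropped in the standard sample-size formula.)
δ = d·√(n/2) ⇒ n = 2(δ/d)² = 2 × (2.802 / 0.3256)² = 148.09.
Round up to the next whole unit.

n = 149 per group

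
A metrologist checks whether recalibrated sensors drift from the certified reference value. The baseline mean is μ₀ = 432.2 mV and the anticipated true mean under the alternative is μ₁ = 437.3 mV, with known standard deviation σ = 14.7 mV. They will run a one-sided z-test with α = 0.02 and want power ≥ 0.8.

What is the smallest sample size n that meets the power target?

Standardized effect: d = |μ₁ − μ₀| / σ = |437.3 − 432.2| / 14.7 = 0.3469
Set Φ(δ − 2.054) = 0.8; then δ − 2.054 = Φ⁻¹(0.8) = 0.842, giving δ = 2.895.
δ = d·√n ⇒ n = (δ/d)² = (2.895 / 0.3469)² = 69.65.
Round up to the next whole unit.

n = 70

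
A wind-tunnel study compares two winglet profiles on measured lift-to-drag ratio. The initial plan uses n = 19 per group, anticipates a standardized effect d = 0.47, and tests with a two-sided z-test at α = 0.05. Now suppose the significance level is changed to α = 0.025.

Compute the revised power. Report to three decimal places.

Power ≈ 0.214

δ = d·√(n/2) = 0.47 × √(19/2) = 1.4486 (unchanged). New critical value: z_{0.0125} = 2.241.
Revised power = Φ(δ − 2.241) + Φ(−δ − 2.241) = Φ(-0.793) + Φ(-3.690) = 0.2140 + 0.0001 = 0.2141.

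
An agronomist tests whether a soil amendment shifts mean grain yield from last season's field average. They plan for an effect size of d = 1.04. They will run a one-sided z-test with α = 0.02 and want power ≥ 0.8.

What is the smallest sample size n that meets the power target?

For power 0.8 need Φ(δ − z_{0.02}) = 0.8, so δ = z_{0.02} + z_{0.20} = 2.054 + 0.842 = 2.895.
δ = d·√n ⇒ n = (δ/d)² = (2.895 / 1.04)² = 7.75.
Round up to the next whole unit.

n = 8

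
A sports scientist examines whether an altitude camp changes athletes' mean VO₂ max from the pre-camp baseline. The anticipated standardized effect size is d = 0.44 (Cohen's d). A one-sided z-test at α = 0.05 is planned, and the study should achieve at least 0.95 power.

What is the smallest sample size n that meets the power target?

For power 0.95 need Φ(δ − z_{0.05}) = 0.95, so δ = z_{0.05} + z_{0.05} = 1.645 + 1.645 = 3.290.
δ = d·√n ⇒ n = (δ/d)² = (3.290 / 0.44)² = 55.90.
Rounding up, n = 56.

n = 56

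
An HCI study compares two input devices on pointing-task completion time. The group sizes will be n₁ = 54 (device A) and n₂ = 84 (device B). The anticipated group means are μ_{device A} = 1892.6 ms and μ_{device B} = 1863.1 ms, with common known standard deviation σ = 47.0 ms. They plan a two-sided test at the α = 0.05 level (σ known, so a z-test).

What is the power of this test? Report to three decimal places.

Standardized effect: d = |μ_{device A} − μ_{device B}| / σ = |1892.6 − 1863.1| / 47.0 = 0.6277
Noncentrality parameter: δ = d / √(1/n₁ + 1/n₂) = 0.6277 / √(1/54 + 1/84) = 3.5985
Two-sided α = 0.05 → critical value z_{0.025} = 1.960.
Power = Φ(δ − 1.960) + Φ(−δ − 1.960) = Φ(1.639) + Φ(-5.558) = 0.9493 + 0.0000 = 0.9493.

Power ≈ 0.949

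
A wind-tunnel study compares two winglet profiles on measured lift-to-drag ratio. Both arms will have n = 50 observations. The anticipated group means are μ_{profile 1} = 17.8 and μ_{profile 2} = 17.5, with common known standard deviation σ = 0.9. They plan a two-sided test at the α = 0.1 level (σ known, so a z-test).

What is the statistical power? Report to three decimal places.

Power ≈ 0.509

Standardized effect: d = |μ_{profile 1} − μ_{profile 2}| / σ = |17.8 − 17.5| / 0.9 = 0.3333
Noncentrality parameter: λ = d·√(n/2) = 0.3333 × √(50/2) = 1.6667
Critical value for a two-sided test at α = 0.1: z_{α/2} = 1.645.
Power = Φ(λ − 1.645) + Φ(−λ − 1.645) = Φ(0.022) + Φ(-3.312) = 0.5087 + 0.0005 = 0.5092.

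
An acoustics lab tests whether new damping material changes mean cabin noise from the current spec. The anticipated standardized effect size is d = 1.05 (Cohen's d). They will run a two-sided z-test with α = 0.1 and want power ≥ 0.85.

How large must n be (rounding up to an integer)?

For power 0.85 need Φ(δ − z_{0.05}) = 0.85, so δ = z_{0.05} + z_{0.15} = 1.645 + 1.036 = 2.681.
(The Φ(−δ − z_{α/2}) term is vanishingly small for δ > 0 and is dropped in the standard sample-size formula.)
δ = d·√n ⇒ n = (δ/d)² = (2.681 / 1.05)² = 6.52.
Rounding up, n = 7.

n = 7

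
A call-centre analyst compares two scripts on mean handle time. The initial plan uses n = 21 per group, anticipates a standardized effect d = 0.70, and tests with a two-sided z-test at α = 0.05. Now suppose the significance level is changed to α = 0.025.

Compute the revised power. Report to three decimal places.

Power ≈ 0.511

δ = d·√(n/2) = 0.70 × √(21/2) = 2.2683 (unchanged). New critical value: z_{0.0125} = 2.241.
Revised power = Φ(δ − 2.241) + Φ(−δ − 2.241) = Φ(0.027) + Φ(-4.510) = 0.5107 + 0.0000 = 0.5107.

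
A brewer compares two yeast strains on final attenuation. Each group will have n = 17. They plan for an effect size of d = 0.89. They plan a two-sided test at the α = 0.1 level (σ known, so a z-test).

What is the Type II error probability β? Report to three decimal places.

Noncentrality parameter: δ = d·√(n/2) = 0.89 × √(17/2) = 2.5948
Two-sided α = 0.1 → critical value z_{0.05} = 1.645.
Power = Φ(δ − 1.645) + Φ(−δ − 1.645) = Φ(0.950) + Φ(-4.240) = 0.8289 + 0.0000 = 0.8289.
Type II error: β = 1 − power = 1 − 0.8289 = 0.1711.

β ≈ 0.171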